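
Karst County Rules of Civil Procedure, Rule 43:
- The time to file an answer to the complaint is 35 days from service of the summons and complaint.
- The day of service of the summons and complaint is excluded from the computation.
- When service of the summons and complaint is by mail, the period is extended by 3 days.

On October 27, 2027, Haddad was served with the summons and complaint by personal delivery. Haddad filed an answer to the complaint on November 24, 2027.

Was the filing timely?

Yes

35 days after October 27, 2027 is December 1, 2027.
Service was not by mail, so no mail extension applies.
The deadline is December 1, 2027; the filing on November 24, 2027 is on or before that date.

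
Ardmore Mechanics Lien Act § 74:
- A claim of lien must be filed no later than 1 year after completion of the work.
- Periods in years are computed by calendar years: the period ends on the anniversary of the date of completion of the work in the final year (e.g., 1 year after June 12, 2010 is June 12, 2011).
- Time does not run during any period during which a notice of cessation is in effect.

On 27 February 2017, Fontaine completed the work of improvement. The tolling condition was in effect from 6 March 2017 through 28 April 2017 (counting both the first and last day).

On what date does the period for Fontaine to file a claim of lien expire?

April 22, 2018

1 year after 27 February 2017 is February 27, 2018.
From March 6, 2017 through April 28, 2017 inclusive is 54 days; tolling adds 54 days: February 27, 2018 + 54 days = April 22, 2018.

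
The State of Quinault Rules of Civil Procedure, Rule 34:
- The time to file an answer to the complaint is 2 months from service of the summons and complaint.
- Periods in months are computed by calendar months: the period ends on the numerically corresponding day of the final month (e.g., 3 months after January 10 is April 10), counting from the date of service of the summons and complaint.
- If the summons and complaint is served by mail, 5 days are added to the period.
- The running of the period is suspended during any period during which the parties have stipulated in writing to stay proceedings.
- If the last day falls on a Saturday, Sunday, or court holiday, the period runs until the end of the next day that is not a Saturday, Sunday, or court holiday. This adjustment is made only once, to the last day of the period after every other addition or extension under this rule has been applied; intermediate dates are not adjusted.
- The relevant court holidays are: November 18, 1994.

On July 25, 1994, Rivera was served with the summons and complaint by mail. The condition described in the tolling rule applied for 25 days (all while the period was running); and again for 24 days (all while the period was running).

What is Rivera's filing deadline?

2 months after July 25, 1994 is September 25, 1994.
Service was by mail, adding 5 days: September 25, 1994 + 5 days = September 30, 1994.
Tolling adds 25 days: September 30, 1994 + 25 days = October 25, 1994.
Tolling adds 24 days: October 25, 1994 + 24 days = November 18, 1994.
November 18, 1994 is a listed holiday; November 19, 1994 is Saturday; November 20, 1994 is Sunday. The next qualifying day is November 21, 1994.

November 21, 1994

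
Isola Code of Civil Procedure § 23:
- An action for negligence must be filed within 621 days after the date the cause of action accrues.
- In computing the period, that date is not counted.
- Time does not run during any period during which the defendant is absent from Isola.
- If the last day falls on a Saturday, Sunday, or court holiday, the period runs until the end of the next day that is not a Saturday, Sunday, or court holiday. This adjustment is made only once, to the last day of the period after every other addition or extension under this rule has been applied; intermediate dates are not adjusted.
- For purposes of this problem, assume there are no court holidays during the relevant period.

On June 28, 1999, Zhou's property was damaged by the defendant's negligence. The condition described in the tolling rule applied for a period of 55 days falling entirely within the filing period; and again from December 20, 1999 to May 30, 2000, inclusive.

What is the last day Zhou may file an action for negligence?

October 15, 2001

621 days after June 28, 1999 is March 10, 2001.
Tolling adds 55 days: March 10, 2001 + 55 days = May 4, 2001.
From December 20, 1999 through May 30, 2000 inclusive is 163 days; tolling adds 163 days: May 4, 2001 + 163 days = October 14, 2001.
October 14, 2001 is Sunday. The next qualifying day is October 15, 2001.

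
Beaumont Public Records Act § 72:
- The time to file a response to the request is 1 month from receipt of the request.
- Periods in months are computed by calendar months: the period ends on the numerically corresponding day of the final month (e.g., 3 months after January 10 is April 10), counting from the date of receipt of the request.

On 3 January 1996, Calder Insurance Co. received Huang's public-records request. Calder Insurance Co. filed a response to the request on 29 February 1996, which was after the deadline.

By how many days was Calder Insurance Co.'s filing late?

26 days

1 month after 3 January 1996 is February 3, 1996.
The deadline is February 3, 1996; from February 3, 1996 to February 29, 1996 is 26 days.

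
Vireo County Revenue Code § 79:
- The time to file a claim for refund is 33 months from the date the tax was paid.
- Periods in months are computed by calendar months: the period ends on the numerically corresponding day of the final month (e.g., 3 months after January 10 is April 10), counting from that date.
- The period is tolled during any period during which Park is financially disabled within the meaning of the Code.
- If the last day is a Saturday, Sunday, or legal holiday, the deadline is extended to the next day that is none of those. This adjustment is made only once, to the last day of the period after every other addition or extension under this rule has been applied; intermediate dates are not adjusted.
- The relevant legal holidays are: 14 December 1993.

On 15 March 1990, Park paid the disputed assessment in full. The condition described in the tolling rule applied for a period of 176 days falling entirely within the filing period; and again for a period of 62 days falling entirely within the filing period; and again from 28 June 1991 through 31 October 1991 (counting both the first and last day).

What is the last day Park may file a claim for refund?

33 months after 15 March 1990 is December 15, 1992.
Tolling adds 176 days: December 15, 1992 + 176 days = June 9, 1993.
Tolling adds 62 days: June 9, 1993 + 62 days = August 10, 1993.
From June 28, 1991 through October 31, 1991 inclusive is 126 days; tolling adds 126 days: August 10, 1993 + 126 days = December 14, 1993.
December 14, 1993 is a listed holiday. The next qualifying day is December 15, 1993.

December 15, 1993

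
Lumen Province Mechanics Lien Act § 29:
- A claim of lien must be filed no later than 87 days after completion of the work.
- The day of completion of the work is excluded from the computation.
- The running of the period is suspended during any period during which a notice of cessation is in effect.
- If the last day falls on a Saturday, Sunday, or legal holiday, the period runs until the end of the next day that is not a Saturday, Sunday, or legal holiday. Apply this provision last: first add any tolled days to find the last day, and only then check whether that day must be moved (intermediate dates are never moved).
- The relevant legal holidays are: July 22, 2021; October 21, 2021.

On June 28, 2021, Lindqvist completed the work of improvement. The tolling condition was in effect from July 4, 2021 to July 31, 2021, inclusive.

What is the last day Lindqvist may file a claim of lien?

October 22, 2021

87 days after June 28, 2021 is September 23, 2021.
From July 4, 2021 through July 31, 2021 inclusive is 28 days; tolling adds 28 days: September 23, 2021 + 28 days = October 21, 2021.
October 21, 2021 is a listed holiday. The next qualifying day is October 22, 2021.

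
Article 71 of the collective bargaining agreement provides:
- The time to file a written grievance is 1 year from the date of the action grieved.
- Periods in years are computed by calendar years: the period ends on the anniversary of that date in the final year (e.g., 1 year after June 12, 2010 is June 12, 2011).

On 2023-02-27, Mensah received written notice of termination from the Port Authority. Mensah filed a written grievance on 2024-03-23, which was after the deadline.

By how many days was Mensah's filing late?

25 days

1 year after 2023-02-27 is February 27, 2024.
The deadline is February 27, 2024; from February 27, 2024 to March 23, 2024 is 25 days.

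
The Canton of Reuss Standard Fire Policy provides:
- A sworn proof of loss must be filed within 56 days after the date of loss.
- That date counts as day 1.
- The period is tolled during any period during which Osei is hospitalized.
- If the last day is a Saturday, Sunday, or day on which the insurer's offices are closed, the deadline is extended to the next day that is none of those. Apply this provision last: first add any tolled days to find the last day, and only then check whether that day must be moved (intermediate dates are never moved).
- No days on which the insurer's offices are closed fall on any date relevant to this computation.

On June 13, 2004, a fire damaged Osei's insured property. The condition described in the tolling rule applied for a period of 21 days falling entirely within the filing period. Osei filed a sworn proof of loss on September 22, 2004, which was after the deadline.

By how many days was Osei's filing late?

23 days

Counting June 13, 2004 as day 1, day 56 is August 7, 2004.
Tolling adds 21 days: August 7, 2004 + 21 days = August 28, 2004.
August 28, 2004 is Saturday; August 29, 2004 is Sunday. The next qualifying day is August 30, 2004.
The deadline is August 30, 2004; from August 30, 2004 to September 22, 2004 is 23 days.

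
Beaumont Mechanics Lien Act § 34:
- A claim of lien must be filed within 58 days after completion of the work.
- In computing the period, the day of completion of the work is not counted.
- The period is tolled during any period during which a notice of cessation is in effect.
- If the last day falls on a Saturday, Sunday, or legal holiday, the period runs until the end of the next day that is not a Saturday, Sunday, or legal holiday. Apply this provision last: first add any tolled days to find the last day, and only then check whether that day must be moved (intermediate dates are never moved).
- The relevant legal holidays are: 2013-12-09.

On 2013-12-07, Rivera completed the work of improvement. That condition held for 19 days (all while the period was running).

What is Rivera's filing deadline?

February 24, 2014

58 days after 2013-12-07 is February 3, 2014.
Tolling adds 19 days: February 3, 2014 + 19 days = February 22, 2014.
February 22, 2014 is Saturday; February 23, 2014 is Sunday. The next qualifying day is February 24, 2014.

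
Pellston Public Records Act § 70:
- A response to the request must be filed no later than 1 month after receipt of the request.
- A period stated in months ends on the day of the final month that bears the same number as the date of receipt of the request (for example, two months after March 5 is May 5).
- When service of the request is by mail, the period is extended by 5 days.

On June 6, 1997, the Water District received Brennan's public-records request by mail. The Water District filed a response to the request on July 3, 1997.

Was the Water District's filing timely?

Yes

1 month after June 6, 1997 is July 6, 1997.
Service was by mail, adding 5 days: July 6, 1997 + 5 days = July 11, 1997.
The deadline is July 11, 1997; the filing on July 3, 1997 is on or before that date.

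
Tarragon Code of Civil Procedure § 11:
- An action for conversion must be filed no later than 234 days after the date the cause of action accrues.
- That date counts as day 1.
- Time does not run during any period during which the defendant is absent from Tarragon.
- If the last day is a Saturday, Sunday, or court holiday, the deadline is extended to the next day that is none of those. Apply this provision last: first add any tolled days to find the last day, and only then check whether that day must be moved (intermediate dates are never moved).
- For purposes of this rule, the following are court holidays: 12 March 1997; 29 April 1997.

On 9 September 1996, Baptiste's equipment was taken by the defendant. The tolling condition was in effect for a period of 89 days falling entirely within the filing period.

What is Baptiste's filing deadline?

July 28, 1997

Counting 9 September 1996 as day 1, day 234 is April 30, 1997.
Tolling adds 89 days: April 30, 1997 + 89 days = July 28, 1997.
July 28, 1997 is a Monday and not a court holiday, so no extension applies.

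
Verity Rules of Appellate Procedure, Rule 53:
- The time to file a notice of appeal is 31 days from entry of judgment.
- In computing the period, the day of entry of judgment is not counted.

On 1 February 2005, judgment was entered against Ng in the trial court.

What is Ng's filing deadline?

31 days after 1 February 2005 is March 4, 2005.

March 4, 2005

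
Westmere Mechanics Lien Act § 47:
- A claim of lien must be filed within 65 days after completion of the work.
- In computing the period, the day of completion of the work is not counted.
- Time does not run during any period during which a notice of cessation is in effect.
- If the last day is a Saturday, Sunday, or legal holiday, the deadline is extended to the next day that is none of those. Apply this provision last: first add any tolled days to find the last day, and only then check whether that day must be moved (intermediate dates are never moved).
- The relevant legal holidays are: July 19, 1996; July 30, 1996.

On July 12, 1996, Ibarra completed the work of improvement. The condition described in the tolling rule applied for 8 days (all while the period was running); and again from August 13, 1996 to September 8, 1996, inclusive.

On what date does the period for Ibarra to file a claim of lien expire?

65 days after July 12, 1996 is September 15, 1996.
Tolling adds 8 days: September 15, 1996 + 8 days = September 23, 1996.
From August 13, 1996 through September 8, 1996 inclusive is 27 days; tolling adds 27 days: September 23, 1996 + 27 days = October 20, 1996.
October 20, 1996 is Sunday. The next qualifying day is October 21, 1996.

October 21, 1996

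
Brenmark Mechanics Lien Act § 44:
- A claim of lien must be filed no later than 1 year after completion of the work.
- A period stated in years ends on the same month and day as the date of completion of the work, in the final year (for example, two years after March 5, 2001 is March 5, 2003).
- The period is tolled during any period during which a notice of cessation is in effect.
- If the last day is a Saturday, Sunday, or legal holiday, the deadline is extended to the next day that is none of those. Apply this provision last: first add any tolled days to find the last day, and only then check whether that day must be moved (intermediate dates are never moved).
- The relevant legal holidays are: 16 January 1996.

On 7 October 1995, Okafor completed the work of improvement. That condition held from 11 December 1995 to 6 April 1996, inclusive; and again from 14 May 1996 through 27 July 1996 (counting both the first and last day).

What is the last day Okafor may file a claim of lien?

April 18, 1997

1 year after 7 October 1995 is October 7, 1996.
From December 11, 1995 through April 6, 1996 inclusive is 118 days; tolling adds 118 days: October 7, 1996 + 118 days = February 2, 1997.
From May 14, 1996 through July 27, 1996 inclusive is 75 days; tolling adds 75 days: February 2, 1997 + 75 days = April 18, 1997.
April 18, 1997 is a Friday and not a legal holiday, so no extension applies.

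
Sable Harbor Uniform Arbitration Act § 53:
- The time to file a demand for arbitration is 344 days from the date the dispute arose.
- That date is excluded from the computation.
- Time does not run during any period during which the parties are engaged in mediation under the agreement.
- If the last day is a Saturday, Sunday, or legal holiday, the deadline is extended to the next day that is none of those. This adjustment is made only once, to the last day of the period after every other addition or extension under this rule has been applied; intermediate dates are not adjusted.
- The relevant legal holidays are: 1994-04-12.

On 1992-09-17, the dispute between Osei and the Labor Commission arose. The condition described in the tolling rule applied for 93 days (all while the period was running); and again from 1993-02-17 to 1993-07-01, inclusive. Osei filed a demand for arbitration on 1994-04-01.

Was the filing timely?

Yes

344 days after 1992-09-17 is August 27, 1993.
Tolling adds 93 days: August 27, 1993 + 93 days = November 28, 1993.
From February 17, 1993 through July 1, 1993 inclusive is 135 days; tolling adds 135 days: November 28, 1993 + 135 days = April 12, 1994.
April 12, 1994 is a listed holiday. The next qualifying day is April 13, 1994.
The deadline is April 13, 1994; the filing on April 1, 1994 is on or before that date.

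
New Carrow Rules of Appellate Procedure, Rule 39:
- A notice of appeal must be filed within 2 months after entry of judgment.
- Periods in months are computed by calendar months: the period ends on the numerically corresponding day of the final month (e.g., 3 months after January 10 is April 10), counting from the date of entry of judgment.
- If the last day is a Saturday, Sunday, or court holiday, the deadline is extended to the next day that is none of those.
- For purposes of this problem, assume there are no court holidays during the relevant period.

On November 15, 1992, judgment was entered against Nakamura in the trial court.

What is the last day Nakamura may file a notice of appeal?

January 15, 1993

2 months after November 15, 1992 is January 15, 1993.
January 15, 1993 is a Friday and not a court holiday, so no extension applies.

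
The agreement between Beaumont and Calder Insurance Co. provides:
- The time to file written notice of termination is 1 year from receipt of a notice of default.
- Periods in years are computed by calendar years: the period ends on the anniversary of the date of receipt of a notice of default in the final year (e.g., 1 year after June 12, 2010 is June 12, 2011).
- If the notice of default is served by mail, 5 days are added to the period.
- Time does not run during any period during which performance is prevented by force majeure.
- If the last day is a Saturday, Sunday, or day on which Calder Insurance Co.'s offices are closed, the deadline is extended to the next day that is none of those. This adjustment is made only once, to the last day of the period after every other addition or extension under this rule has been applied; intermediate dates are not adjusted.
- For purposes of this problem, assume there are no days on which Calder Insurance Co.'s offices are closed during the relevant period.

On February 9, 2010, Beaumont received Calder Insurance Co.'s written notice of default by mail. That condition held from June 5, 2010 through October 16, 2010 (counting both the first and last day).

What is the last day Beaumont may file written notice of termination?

1 year after February 9, 2010 is February 9, 2011.
Service was by mail, adding 5 days: February 9, 2011 + 5 days = February 14, 2011.
From June 5, 2010 through October 16, 2010 inclusive is 134 days; tolling adds 134 days: February 14, 2011 + 134 days = June 28, 2011.
June 28, 2011 is a Tuesday and not a day on which Calder Insurance Co.'s offices are closed, so no extension applies.

June 28, 2011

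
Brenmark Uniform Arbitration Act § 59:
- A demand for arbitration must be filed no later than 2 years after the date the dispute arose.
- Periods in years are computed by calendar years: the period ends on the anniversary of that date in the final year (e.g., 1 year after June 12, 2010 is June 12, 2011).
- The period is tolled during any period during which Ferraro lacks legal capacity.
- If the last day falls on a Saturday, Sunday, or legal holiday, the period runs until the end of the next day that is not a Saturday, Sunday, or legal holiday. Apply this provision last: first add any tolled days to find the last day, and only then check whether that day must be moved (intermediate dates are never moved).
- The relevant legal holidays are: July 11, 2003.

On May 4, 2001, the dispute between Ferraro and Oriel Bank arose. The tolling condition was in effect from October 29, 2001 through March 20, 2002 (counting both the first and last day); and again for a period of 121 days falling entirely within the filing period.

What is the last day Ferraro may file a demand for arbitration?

2 years after May 4, 2001 is May 4, 2003.
From October 29, 2001 through March 20, 2002 inclusive is 143 days; tolling adds 143 days: May 4, 2003 + 143 days = September 24, 2003.
Tolling adds 121 days: September 24, 2003 + 121 days = January 23, 2004.
January 23, 2004 is a Friday and not a legal holiday, so no extension applies.

January 23, 2004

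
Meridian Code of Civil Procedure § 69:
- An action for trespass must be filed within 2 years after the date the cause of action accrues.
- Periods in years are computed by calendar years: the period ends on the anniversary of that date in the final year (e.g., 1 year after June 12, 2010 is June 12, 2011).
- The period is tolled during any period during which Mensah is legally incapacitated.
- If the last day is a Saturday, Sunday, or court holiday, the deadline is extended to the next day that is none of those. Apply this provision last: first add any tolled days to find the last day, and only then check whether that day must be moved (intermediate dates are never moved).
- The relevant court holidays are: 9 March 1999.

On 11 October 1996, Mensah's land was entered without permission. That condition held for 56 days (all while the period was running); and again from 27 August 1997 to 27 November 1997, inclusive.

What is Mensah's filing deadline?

2 years after 11 October 1996 is October 11, 1998.
Tolling adds 56 days: October 11, 1998 + 56 days = December 6, 1998.
From August 27, 1997 through November 27, 1997 inclusive is 93 days; tolling adds 93 days: December 6, 1998 + 93 days = March 9, 1999.
March 9, 1999 is a listed holiday. The next qualifying day is March 10, 1999.

March 10, 1999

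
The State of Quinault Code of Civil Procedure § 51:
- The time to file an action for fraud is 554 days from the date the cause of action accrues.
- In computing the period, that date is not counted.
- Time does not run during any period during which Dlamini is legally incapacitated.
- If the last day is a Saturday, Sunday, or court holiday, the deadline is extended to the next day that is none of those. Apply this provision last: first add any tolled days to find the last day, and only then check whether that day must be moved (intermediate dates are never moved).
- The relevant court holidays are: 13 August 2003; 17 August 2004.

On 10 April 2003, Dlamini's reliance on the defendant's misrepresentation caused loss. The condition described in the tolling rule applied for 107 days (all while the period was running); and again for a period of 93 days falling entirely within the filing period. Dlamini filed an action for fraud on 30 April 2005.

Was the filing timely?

554 days after 10 April 2003 is October 15, 2004.
Tolling adds 107 days: October 15, 2004 + 107 days = January 30, 2005.
Tolling adds 93 days: January 30, 2005 + 93 days = May 3, 2005.
May 3, 2005 is a Tuesday and not a court holiday, so no extension applies.
The deadline is May 3, 2005; the filing on April 30, 2005 is on or before that date.

Yes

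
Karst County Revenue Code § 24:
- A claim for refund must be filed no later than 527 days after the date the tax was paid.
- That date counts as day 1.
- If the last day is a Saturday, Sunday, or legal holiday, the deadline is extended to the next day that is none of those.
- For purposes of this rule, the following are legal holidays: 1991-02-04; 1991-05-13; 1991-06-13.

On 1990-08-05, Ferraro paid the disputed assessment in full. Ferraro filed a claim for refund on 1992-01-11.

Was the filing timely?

Yes

Counting 1990-08-05 as day 1, day 527 is January 13, 1992.
January 13, 1992 is a Monday and not a legal holiday, so no extension applies.
The deadline is January 13, 1992; the filing on January 11, 1992 is on or before that date.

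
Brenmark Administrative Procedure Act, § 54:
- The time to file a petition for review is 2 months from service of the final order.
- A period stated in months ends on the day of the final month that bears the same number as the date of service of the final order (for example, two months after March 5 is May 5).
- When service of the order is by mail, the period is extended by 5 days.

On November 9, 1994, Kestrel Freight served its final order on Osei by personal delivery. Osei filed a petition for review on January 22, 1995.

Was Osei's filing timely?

2 months after November 9, 1994 is January 9, 1995.
Service was not by mail, so no mail extension applies.
The deadline is January 9, 1995; the filing on January 22, 1995 is after that date.

No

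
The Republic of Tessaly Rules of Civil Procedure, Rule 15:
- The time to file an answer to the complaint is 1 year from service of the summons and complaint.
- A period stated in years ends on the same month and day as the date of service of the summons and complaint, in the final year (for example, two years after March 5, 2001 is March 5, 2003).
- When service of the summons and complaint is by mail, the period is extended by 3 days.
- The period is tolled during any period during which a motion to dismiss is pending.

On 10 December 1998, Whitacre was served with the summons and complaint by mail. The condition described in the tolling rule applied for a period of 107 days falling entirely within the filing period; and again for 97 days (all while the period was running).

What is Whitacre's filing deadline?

July 4, 2000

1 year after 10 December 1998 is December 10, 1999.
Service was by mail, adding 3 days: December 10, 1999 + 3 days = December 13, 1999.
Tolling adds 107 days: December 13, 1999 + 107 days = March 29, 2000.
Tolling adds 97 days: March 29, 2000 + 97 days = July 4, 2000.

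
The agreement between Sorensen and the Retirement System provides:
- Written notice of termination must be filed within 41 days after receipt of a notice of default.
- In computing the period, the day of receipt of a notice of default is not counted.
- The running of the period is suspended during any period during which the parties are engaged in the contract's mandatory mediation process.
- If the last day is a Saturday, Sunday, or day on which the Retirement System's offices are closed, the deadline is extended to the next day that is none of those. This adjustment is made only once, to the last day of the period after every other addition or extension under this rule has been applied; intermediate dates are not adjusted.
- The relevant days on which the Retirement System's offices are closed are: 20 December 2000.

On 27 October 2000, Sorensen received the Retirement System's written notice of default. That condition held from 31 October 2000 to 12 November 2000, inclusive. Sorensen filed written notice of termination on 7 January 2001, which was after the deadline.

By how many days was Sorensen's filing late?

17 days

41 days after 27 October 2000 is December 7, 2000.
From October 31, 2000 through November 12, 2000 inclusive is 13 days; tolling adds 13 days: December 7, 2000 + 13 days = December 20, 2000.
December 20, 2000 is a listed holiday. The next qualifying day is December 21, 2000.
The deadline is December 21, 2000; from December 21, 2000 to January 7, 2001 is 17 days.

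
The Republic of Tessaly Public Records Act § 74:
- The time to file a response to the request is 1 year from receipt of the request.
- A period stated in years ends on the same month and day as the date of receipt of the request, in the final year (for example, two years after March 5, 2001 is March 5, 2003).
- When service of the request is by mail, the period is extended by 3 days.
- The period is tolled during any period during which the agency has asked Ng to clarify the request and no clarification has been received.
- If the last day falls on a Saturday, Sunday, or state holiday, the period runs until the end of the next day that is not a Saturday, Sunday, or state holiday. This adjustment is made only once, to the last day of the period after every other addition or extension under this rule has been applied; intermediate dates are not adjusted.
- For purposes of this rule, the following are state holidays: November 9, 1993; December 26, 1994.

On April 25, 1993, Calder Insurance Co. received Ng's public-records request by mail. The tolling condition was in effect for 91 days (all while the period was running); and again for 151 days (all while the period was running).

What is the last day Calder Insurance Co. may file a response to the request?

December 27, 1994

1 year after April 25, 1993 is April 25, 1994.
Service was by mail, adding 3 days: April 25, 1994 + 3 days = April 28, 1994.
Tolling adds 91 days: April 28, 1994 + 91 days = July 28, 1994.
Tolling adds 151 days: July 28, 1994 + 151 days = December 26, 1994.
December 26, 1994 is a listed holiday. The next qualifying day is December 27, 1994.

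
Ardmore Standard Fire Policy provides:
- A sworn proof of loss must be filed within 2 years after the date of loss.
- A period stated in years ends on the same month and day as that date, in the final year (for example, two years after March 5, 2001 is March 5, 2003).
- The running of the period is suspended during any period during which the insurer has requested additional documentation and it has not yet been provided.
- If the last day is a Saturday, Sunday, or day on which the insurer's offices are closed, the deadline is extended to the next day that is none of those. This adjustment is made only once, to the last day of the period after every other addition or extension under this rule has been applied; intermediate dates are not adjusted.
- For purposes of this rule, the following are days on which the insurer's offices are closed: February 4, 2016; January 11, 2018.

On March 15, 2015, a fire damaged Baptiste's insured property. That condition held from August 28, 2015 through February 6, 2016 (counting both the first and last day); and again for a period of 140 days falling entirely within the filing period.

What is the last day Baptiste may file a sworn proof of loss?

January 12, 2018

2 years after March 15, 2015 is March 15, 2017.
From August 28, 2015 through February 6, 2016 inclusive is 163 days; tolling adds 163 days: March 15, 2017 + 163 days = August 25, 2017.
Tolling adds 140 days: August 25, 2017 + 140 days = January 12, 2018.
January 12, 2018 is a Friday and not a day on which the insurer's offices are closed, so no extension applies.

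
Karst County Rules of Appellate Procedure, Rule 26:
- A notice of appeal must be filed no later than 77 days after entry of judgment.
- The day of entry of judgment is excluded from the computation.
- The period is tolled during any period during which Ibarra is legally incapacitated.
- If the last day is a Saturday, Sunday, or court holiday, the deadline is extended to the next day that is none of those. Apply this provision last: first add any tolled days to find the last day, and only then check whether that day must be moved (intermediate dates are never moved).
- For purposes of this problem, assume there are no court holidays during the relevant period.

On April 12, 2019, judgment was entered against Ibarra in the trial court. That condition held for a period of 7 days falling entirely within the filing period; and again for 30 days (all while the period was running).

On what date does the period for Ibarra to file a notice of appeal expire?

77 days after April 12, 2019 is June 28, 2019.
Tolling adds 7 days: June 28, 2019 + 7 days = July 5, 2019.
Tolling adds 30 days: July 5, 2019 + 30 days = August 4, 2019.
August 4, 2019 is Sunday. The next qualifying day is August 5, 2019.

August 5, 2019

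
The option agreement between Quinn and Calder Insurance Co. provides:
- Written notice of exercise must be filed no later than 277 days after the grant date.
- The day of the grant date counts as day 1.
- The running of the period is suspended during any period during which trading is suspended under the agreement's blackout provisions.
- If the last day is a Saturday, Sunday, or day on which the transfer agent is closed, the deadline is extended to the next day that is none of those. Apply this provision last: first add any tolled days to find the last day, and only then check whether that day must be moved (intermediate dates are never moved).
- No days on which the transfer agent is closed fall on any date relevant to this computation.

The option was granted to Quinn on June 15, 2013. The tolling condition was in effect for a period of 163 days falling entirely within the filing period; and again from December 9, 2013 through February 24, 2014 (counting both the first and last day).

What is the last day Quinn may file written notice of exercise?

November 14, 2014

Counting June 15, 2013 as day 1, day 277 is March 18, 2014.
Tolling adds 163 days: March 18, 2014 + 163 days = August 28, 2014.
From December 9, 2013 through February 24, 2014 inclusive is 78 days; tolling adds 78 days: August 28, 2014 + 78 days = November 14, 2014.
November 14, 2014 is a Friday and not a day on which the transfer agent is closed, so no extension applies.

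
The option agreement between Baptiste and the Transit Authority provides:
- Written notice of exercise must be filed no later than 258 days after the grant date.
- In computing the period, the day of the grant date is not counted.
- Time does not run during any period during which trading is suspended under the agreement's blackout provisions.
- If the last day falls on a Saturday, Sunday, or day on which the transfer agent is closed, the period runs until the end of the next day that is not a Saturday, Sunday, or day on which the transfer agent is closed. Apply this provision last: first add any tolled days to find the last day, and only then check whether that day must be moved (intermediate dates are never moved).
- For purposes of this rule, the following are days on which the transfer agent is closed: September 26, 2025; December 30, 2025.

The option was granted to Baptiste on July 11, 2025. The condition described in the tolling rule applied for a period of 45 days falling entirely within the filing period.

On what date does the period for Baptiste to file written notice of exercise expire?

258 days after July 11, 2025 is March 26, 2026.
Tolling adds 45 days: March 26, 2026 + 45 days = May 10, 2026.
May 10, 2026 is Sunday. The next qualifying day is May 11, 2026.

May 11, 2026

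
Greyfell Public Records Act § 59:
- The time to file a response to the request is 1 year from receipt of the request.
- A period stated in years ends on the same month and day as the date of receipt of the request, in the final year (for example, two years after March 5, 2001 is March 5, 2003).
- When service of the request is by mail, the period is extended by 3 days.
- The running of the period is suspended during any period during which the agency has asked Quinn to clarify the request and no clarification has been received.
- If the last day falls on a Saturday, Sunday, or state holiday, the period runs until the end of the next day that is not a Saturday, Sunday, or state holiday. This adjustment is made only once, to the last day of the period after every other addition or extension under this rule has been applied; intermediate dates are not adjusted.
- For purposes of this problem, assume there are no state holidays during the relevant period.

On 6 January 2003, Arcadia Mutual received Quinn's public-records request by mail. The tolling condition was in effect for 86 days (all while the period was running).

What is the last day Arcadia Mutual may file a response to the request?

April 5, 2004

1 year after 6 January 2003 is January 6, 2004.
Service was by mail, adding 3 days: January 6, 2004 + 3 days = January 9, 2004.
Tolling adds 86 days: January 9, 2004 + 86 days = April 4, 2004.
April 4, 2004 is Sunday. The next qualifying day is April 5, 2004.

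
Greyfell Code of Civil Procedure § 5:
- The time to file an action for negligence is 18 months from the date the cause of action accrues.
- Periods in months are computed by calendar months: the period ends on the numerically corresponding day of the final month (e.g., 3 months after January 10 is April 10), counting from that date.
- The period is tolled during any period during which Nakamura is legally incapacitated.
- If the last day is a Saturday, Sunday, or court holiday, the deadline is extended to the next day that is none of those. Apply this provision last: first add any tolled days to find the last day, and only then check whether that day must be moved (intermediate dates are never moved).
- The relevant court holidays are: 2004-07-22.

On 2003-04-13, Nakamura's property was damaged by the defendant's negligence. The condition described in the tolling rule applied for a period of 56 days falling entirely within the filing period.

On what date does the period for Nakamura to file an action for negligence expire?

18 months after 2003-04-13 is October 13, 2004.
Tolling adds 56 days: October 13, 2004 + 56 days = December 8, 2004.
December 8, 2004 is a Wednesday and not a court holiday, so no extension applies.

December 8, 2004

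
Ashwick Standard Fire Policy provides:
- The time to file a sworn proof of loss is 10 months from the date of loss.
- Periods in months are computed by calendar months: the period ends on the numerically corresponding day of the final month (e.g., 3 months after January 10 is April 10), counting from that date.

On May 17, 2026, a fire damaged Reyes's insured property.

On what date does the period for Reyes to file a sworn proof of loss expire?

10 months after May 17, 2026 is March 17, 2027.

March 17, 2027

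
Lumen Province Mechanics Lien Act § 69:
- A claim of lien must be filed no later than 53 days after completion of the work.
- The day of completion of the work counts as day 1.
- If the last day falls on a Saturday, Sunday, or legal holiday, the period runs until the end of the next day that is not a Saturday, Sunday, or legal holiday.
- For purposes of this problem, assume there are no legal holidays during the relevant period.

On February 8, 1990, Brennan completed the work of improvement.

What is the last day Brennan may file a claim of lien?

Counting February 8, 1990 as day 1, day 53 is April 1, 1990.
April 1, 1990 is Sunday. The next qualifying day is April 2, 1990.

April 2, 1990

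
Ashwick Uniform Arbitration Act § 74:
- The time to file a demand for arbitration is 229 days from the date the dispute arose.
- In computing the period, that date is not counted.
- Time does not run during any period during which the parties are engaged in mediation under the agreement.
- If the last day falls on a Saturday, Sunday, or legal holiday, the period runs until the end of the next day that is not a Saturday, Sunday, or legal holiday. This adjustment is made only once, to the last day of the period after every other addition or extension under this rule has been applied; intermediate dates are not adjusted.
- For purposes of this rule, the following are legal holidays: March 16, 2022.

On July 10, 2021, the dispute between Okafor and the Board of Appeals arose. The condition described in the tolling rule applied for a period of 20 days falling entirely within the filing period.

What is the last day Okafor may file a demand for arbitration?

March 17, 2022

229 days after July 10, 2021 is February 24, 2022.
Tolling adds 20 days: February 24, 2022 + 20 days = March 16, 2022.
March 16, 2022 is a listed holiday. The next qualifying day is March 17, 2022.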